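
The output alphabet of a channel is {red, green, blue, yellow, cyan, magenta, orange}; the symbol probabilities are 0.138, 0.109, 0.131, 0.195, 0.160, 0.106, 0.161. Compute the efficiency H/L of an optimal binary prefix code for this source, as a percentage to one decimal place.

Entropy H = −Σ p log₂ p ≈ 2.7773 bits.
Huffman merges: 53/500+109/1000→43/200; 131/1000+69/500→269/1000; 4/25+161/1000→321/1000; 39/200+43/200→41/100; 269/1000+321/1000→59/100; 41/100+59/100→1. L = 561/200 ≈ 2.8050.
Efficiency = H/L = 2.7773/2.8050 = 99.0%.

99.0%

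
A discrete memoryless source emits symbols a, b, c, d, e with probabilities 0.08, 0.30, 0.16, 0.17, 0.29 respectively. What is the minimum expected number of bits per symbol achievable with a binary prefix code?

2.24 bits/symbol

Repeatedly combine the two least-probable nodes; the expected code length is the sum of the merged weights.
merge 2/25 + 4/25 → 6/25
merge 17/100 + 6/25 → 41/100
merge 29/100 + 3/10 → 59/100
merge 41/100 + 59/100 → 1
L = 6/25 + 41/100 + 59/100 + 1 = 56/25 = 2.24 bits/symbol.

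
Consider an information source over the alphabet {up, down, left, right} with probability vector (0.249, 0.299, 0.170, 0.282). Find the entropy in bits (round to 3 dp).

H = −Σ pᵢ log₂ pᵢ.
−0.249·log₂(0.249) = 0.4994
−0.299·log₂(0.299) = 0.5208
−0.170·log₂(0.170) = 0.4346
−0.282·log₂(0.282) = 0.5150
Sum ≈ 1.9698 → 1.970 bits.

1.970 bits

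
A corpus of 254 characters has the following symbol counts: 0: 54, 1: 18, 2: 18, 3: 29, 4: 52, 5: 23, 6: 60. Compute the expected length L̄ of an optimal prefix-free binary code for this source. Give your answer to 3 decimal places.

2.693 bits/symbol

Probabilities are the counts divided by 254.
Repeatedly combine the two least-probable nodes; the expected code length is the sum of the merged weights.
merge 9/127 + 9/127 → 18/127
merge 23/254 + 29/254 → 26/127
merge 18/127 + 26/127 → 44/127
merge 26/127 + 27/127 → 53/127
merge 30/127 + 44/127 → 74/127
merge 53/127 + 74/127 → 1
L = 18/127 + 26/127 + 44/127 + 53/127 + 74/127 + 1 = 342/127 ≈ 2.693 bits/symbol.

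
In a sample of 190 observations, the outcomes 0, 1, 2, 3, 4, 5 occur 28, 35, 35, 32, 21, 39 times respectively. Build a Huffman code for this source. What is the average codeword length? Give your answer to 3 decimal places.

Probabilities are the counts divided by 190.
Repeatedly combine the two least-probable nodes; the expected code length is the sum of the merged weights.
merge 21/190 + 14/95 → 49/190
merge 16/95 + 7/38 → 67/190
merge 7/38 + 39/190 → 37/95
merge 49/190 + 67/190 → 58/95
merge 37/95 + 58/95 → 1
L = 49/190 + 67/190 + 37/95 + 58/95 + 1 = 248/95 ≈ 2.611 bits/symbol.

2.611 bits/symbol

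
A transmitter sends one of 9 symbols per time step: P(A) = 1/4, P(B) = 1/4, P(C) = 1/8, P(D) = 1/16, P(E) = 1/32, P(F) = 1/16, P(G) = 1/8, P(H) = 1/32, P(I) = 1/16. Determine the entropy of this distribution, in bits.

2.8125 bits

Each probability is a power of 1/2, so log₂(1/p) is an integer.
H = Σ p·log₂(1/p) = 1/4·2 + 1/4·2 + 1/8·3 + 1/16·4 + 1/32·5 + 1/16·4 + 1/8·3 + 1/32·5 + 1/16·4 = 2.8125 bits.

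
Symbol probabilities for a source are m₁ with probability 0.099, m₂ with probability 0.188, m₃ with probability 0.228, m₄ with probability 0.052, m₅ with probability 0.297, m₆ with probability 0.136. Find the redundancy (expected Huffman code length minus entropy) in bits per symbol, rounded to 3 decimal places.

0.035 bits

Entropy H = −Σ p log₂ p ≈ 2.4033 bits.
Huffman merges: 13/250+99/1000→151/1000; 17/125+151/1000→287/1000; 47/250+57/250→52/125; 287/1000+297/1000→73/125; 52/125+73/125→1. L = 1219/500 ≈ 2.4380.
L − H = 2.4380 − 2.4033 = 0.035 bits.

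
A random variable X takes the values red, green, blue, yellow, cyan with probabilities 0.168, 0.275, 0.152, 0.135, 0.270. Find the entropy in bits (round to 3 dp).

H = −Σ pᵢ log₂ pᵢ.
−0.168·log₂(0.168) = 0.4323
−0.275·log₂(0.275) = 0.5122
−0.152·log₂(0.152) = 0.4131
−0.135·log₂(0.135) = 0.3900
−0.270·log₂(0.270) = 0.5100
Sum ≈ 2.2577 → 2.258 bits.

2.258 bits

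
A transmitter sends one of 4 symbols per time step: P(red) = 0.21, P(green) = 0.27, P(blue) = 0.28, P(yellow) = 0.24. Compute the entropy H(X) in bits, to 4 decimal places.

H = −Σ pᵢ log₂ pᵢ.
−0.21·log₂(0.21) = 0.4728
−0.27·log₂(0.27) = 0.5100
−0.28·log₂(0.28) = 0.5142
−0.24·log₂(0.24) = 0.4941
Sum ≈ 1.9912 → 1.9912 bits.

1.9912 bits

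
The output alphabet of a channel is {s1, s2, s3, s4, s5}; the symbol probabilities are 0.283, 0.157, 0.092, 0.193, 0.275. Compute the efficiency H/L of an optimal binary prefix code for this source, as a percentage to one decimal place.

98.8%

Entropy H = −Σ p log₂ p ≈ 2.2217 bits.
Huffman merges: 23/250+157/1000→249/1000; 193/1000+249/1000→221/500; 11/40+283/1000→279/500; 221/500+279/500→1. L = 2249/1000 ≈ 2.2490.
Efficiency = H/L = 2.2217/2.2490 = 98.8%.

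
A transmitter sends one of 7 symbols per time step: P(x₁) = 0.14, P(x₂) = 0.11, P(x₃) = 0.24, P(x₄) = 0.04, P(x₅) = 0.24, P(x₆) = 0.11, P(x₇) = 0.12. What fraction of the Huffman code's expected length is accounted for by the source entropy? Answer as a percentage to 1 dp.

Entropy H = −Σ p log₂ p ≈ 2.6388 bits.
Huffman merges: 1/25+11/100→3/20; 11/100+3/25→23/100; 7/50+3/20→29/100; 23/100+6/25→47/100; 6/25+29/100→53/100; 47/100+53/100→1. L = 267/100 ≈ 2.6700.
Efficiency = H/L = 2.6388/2.6700 = 98.8%.

98.8%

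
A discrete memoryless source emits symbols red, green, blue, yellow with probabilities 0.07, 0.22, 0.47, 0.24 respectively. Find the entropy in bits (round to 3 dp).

H = −Σ pᵢ log₂ pᵢ.
−0.07·log₂(0.07) = 0.2686
−0.22·log₂(0.22) = 0.4806
−0.47·log₂(0.47) = 0.5120
−0.24·log₂(0.24) = 0.4941
Sum ≈ 1.7552 → 1.755 bits.

1.755 bits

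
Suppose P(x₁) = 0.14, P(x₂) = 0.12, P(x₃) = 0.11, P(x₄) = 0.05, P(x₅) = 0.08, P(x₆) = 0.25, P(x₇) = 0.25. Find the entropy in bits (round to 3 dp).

H = −Σ pᵢ log₂ pᵢ.
−0.14·log₂(0.14) = 0.3971
−0.12·log₂(0.12) = 0.3671
−0.11·log₂(0.11) = 0.3503
−0.05·log₂(0.05) = 0.2161
−0.08·log₂(0.08) = 0.2915
−0.25·log₂(0.25) = 0.5000
−0.25·log₂(0.25) = 0.5000
Sum ≈ 2.6221 → 2.622 bits.

2.622 bits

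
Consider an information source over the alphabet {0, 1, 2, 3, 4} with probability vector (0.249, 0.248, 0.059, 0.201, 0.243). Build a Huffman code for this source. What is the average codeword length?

2.26 bits/symbol

Repeatedly combine the two least-probable nodes; the expected code length is the sum of the merged weights.
merge 59/1000 + 201/1000 → 13/50
merge 243/1000 + 31/125 → 491/1000
merge 249/1000 + 13/50 → 509/1000
merge 491/1000 + 509/1000 → 1
L = 13/50 + 491/1000 + 509/1000 + 1 = 113/50 = 2.26 bits/symbol.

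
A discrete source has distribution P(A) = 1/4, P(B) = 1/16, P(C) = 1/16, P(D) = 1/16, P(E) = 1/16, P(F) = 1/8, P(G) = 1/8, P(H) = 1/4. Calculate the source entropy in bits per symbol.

Each probability is a power of 1/2, so log₂(1/p) is an integer.
H = Σ p·log₂(1/p) = 1/4·2 + 1/16·4 + 1/16·4 + 1/16·4 + 1/16·4 + 1/8·3 + 1/8·3 + 1/4·2 = 2.75 bits.

2.75 bits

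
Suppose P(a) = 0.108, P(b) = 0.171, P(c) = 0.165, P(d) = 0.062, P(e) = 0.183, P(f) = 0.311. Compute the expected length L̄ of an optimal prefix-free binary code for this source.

Repeatedly combine the two least-probable nodes; the expected code length is the sum of the merged weights.
merge 31/500 + 27/250 → 17/100
merge 33/200 + 17/100 → 67/200
merge 171/1000 + 183/1000 → 177/500
merge 311/1000 + 67/200 → 323/500
merge 177/500 + 323/500 → 1
L = 17/100 + 67/200 + 177/500 + 323/500 + 1 = 501/200 = 2.505 bits/symbol.

2.505 bits/symbol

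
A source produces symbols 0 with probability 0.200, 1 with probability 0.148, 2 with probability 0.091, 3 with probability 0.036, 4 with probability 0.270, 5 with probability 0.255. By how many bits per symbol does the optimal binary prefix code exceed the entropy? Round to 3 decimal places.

Entropy H = −Σ p log₂ p ≈ 2.3724 bits.
Huffman merges: 9/250+91/1000→127/1000; 127/1000+37/250→11/40; 1/5+51/200→91/200; 27/100+11/40→109/200; 91/200+109/200→1. L = 1201/500 ≈ 2.4020.
L − H = 2.4020 − 2.3724 = 0.030 bits.

0.030 bits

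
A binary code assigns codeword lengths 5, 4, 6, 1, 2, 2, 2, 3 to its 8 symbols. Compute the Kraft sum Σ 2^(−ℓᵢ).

With common denominator 2^6 = 64: Σ 2^(−ℓᵢ) = 2/64 + 4/64 + 1/64 + 32/64 + 16/64 + 16/64 + 16/64 + 8/64 = 95/64 = 1.484375.

1.484375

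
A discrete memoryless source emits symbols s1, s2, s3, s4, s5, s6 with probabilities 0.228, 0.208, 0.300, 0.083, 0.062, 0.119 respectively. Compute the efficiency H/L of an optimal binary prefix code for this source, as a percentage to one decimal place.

99.2%

Entropy H = −Σ p log₂ p ≈ 2.3908 bits.
Huffman merges: 31/500+83/1000→29/200; 119/1000+29/200→33/125; 26/125+57/250→109/250; 33/125+3/10→141/250; 109/250+141/250→1. L = 2409/1000 ≈ 2.4090.
Efficiency = H/L = 2.3908/2.4090 = 99.2%.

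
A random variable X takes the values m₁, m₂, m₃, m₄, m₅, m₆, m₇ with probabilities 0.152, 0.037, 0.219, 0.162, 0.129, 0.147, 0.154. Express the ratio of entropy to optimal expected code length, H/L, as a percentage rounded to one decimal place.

97.0%

Entropy H = −Σ p log₂ p ≈ 2.6977 bits.
Huffman merges: 37/1000+129/1000→83/500; 147/1000+19/125→299/1000; 77/500+81/500→79/250; 83/500+219/1000→77/200; 299/1000+79/250→123/200; 77/200+123/200→1. L = 2781/1000 ≈ 2.7810.
Efficiency = H/L = 2.6977/2.7810 = 97.0%.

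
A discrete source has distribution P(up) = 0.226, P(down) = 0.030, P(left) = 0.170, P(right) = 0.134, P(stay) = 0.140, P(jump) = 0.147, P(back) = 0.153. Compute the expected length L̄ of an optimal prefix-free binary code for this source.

2.768 bits/symbol

Repeatedly combine the two least-probable nodes; the expected code length is the sum of the merged weights.
merge 3/100 + 67/500 → 41/250
merge 7/50 + 147/1000 → 287/1000
merge 153/1000 + 41/250 → 317/1000
merge 17/100 + 113/500 → 99/250
merge 287/1000 + 317/1000 → 151/250
merge 99/250 + 151/250 → 1
L = 41/250 + 287/1000 + 317/1000 + 99/250 + 151/250 + 1 = 346/125 = 2.768 bits/symbol.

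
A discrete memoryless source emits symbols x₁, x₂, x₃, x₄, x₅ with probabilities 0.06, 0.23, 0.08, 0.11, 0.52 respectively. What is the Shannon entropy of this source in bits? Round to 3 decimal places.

1.864 bits

H = −Σ pᵢ log₂ pᵢ.
−0.06·log₂(0.06) = 0.2435
−0.23·log₂(0.23) = 0.4877
−0.08·log₂(0.08) = 0.2915
−0.11·log₂(0.11) = 0.3503
−0.52·log₂(0.52) = 0.4906
Sum ≈ 1.8636 → 1.864 bits.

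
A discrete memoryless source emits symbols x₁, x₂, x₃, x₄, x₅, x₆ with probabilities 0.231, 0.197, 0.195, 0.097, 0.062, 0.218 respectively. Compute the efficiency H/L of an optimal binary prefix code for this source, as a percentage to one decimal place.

98.1%

Entropy H = −Σ p log₂ p ≈ 2.4642 bits.
Huffman merges: 31/500+97/1000→159/1000; 159/1000+39/200→177/500; 197/1000+109/500→83/200; 231/1000+177/500→117/200; 83/200+117/200→1. L = 2513/1000 ≈ 2.5130.
Efficiency = H/L = 2.4642/2.5130 = 98.1%.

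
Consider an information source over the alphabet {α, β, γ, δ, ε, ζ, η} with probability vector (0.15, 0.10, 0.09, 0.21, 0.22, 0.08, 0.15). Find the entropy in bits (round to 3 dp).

2.711 bits

H = −Σ pᵢ log₂ pᵢ.
−0.15·log₂(0.15) = 0.4105
−0.10·log₂(0.10) = 0.3322
−0.09·log₂(0.09) = 0.3127
−0.21·log₂(0.21) = 0.4728
−0.22·log₂(0.22) = 0.4806
−0.08·log₂(0.08) = 0.2915
−0.15·log₂(0.15) = 0.4105
Sum ≈ 2.7108 → 2.711 bits.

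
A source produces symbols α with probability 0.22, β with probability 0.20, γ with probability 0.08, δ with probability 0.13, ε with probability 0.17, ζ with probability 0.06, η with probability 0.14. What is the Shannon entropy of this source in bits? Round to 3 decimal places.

2.694 bits

H = −Σ pᵢ log₂ pᵢ.
−0.22·log₂(0.22) = 0.4806
−0.20·log₂(0.20) = 0.4644
−0.08·log₂(0.08) = 0.2915
−0.13·log₂(0.13) = 0.3826
−0.17·log₂(0.17) = 0.4346
−0.06·log₂(0.06) = 0.2435
−0.14·log₂(0.14) = 0.3971
Sum ≈ 2.6943 → 2.694 bits.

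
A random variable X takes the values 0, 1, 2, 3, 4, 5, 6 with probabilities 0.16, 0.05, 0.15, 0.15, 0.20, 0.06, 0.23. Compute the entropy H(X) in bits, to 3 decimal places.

2.656 bits

H = −Σ pᵢ log₂ pᵢ.
−0.16·log₂(0.16) = 0.4230
−0.05·log₂(0.05) = 0.2161
−0.15·log₂(0.15) = 0.4105
−0.15·log₂(0.15) = 0.4105
−0.20·log₂(0.20) = 0.4644
−0.06·log₂(0.06) = 0.2435
−0.23·log₂(0.23) = 0.4877
Sum ≈ 2.6558 → 2.656 bits.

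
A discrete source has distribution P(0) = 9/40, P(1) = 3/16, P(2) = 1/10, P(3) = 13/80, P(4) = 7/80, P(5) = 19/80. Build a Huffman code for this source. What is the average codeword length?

Repeatedly combine the two least-probable nodes; the expected code length is the sum of the merged weights.
merge 7/80 + 1/10 → 3/16
merge 13/80 + 3/16 → 7/20
merge 3/16 + 9/40 → 33/80
merge 19/80 + 7/20 → 47/80
merge 33/80 + 47/80 → 1
L = 3/16 + 7/20 + 33/80 + 47/80 + 1 = 203/80 = 2.5375 bits/symbol.

2.5375 bits/symbol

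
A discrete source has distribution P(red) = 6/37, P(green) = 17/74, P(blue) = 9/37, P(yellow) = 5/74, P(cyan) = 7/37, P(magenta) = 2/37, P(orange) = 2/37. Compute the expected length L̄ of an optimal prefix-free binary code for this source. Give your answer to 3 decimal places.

2.622 bits/symbol

Repeatedly combine the two least-probable nodes; the expected code length is the sum of the merged weights.
merge 2/37 + 2/37 → 4/37
merge 5/74 + 4/37 → 13/74
merge 6/37 + 13/74 → 25/74
merge 7/37 + 17/74 → 31/74
merge 9/37 + 25/74 → 43/74
merge 31/74 + 43/74 → 1
L = 4/37 + 13/74 + 25/74 + 31/74 + 43/74 + 1 = 97/37 ≈ 2.622 bits/symbol.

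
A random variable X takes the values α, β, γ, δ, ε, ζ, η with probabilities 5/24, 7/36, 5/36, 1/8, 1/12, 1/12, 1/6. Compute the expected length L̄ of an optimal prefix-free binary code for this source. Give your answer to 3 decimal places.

Repeatedly combine the two least-probable nodes; the expected code length is the sum of the merged weights.
merge 1/12 + 1/12 → 1/6
merge 1/8 + 5/36 → 19/72
merge 1/6 + 1/6 → 1/3
merge 7/36 + 5/24 → 29/72
merge 19/72 + 1/3 → 43/72
merge 29/72 + 43/72 → 1
L = 1/6 + 19/72 + 1/3 + 29/72 + 43/72 + 1 = 199/72 ≈ 2.764 bits/symbol.

2.764 bits/symbol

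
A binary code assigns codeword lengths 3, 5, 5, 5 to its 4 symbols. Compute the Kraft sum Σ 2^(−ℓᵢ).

With common denominator 2^5 = 32: Σ 2^(−ℓᵢ) = 4/32 + 1/32 + 1/32 + 1/32 = 7/32 = 0.21875.

0.21875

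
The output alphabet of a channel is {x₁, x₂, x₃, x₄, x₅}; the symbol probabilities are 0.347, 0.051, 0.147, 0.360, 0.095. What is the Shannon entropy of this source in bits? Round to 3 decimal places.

2.009 bits

H = −Σ pᵢ log₂ pᵢ.
−0.347·log₂(0.347) = 0.5299
−0.051·log₂(0.051) = 0.2190
−0.147·log₂(0.147) = 0.4066
−0.360·log₂(0.360) = 0.5306
−0.095·log₂(0.095) = 0.3226
Sum ≈ 2.0087 → 2.009 bits.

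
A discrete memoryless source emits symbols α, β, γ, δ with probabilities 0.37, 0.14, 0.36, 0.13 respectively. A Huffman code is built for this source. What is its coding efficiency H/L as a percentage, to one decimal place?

96.9%

Entropy H = −Σ p log₂ p ≈ 1.8411 bits.
Huffman merges: 13/100+7/50→27/100; 27/100+9/25→63/100; 37/100+63/100→1. L = 19/10 ≈ 1.9000.
Efficiency = H/L = 1.8411/1.9000 = 96.9%.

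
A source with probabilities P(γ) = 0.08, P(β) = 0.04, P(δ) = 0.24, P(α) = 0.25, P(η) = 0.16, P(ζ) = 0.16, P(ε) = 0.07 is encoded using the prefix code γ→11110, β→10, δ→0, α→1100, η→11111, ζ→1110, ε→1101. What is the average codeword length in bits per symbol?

3.44 bits/symbol

L̄ = Σ pᵢ·ℓᵢ = 0.08·5 + 0.04·2 + 0.24·1 + 0.25·4 + 0.16·5 + 0.16·4 + 0.07·4 = 3.44 bits/symbol.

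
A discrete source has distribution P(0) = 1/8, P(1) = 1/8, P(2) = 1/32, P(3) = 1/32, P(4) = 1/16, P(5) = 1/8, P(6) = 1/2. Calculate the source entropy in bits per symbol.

Each probability is a power of 1/2, so log₂(1/p) is an integer.
H = Σ p·log₂(1/p) = 1/8·3 + 1/8·3 + 1/32·5 + 1/32·5 + 1/16·4 + 1/8·3 + 1/2·1 = 2.1875 bits.

2.1875 bits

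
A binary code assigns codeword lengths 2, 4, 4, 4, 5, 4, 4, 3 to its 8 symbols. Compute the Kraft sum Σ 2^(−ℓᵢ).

0.71875

With common denominator 2^5 = 32: Σ 2^(−ℓᵢ) = 8/32 + 2/32 + 2/32 + 2/32 + 1/32 + 2/32 + 2/32 + 4/32 = 23/32 = 0.71875.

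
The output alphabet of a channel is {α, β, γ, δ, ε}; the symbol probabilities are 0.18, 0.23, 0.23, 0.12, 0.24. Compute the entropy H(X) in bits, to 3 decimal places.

H = −Σ pᵢ log₂ pᵢ.
−0.18·log₂(0.18) = 0.4453
−0.23·log₂(0.23) = 0.4877
−0.23·log₂(0.23) = 0.4877
−0.12·log₂(0.12) = 0.3671
−0.24·log₂(0.24) = 0.4941
Sum ≈ 2.2818 → 2.282 bits.

2.282 bits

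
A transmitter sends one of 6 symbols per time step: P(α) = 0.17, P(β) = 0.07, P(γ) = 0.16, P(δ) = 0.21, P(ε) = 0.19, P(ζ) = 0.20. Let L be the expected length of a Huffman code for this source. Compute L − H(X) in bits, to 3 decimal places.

0.071 bits

Entropy H = −Σ p log₂ p ≈ 2.5186 bits.
Huffman merges: 7/100+4/25→23/100; 17/100+19/100→9/25; 1/5+21/100→41/100; 23/100+9/25→59/100; 41/100+59/100→1. L = 259/100 ≈ 2.5900.
L − H = 2.5900 − 2.5186 = 0.071 bits.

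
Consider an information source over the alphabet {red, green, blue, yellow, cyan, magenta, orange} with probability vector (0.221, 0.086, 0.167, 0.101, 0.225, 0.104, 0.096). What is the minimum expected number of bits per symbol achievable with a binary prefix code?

Repeatedly combine the two least-probable nodes; the expected code length is the sum of the merged weights.
merge 43/500 + 12/125 → 91/500
merge 101/1000 + 13/125 → 41/200
merge 167/1000 + 91/500 → 349/1000
merge 41/200 + 221/1000 → 213/500
merge 9/40 + 349/1000 → 287/500
merge 213/500 + 287/500 → 1
L = 91/500 + 41/200 + 349/1000 + 213/500 + 287/500 + 1 = 342/125 = 2.736 bits/symbol.

2.736 bits/symbol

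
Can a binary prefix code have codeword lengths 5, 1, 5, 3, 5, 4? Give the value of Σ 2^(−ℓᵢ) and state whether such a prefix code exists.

0.78125; yes

With common denominator 2^5 = 32: Σ 2^(−ℓᵢ) = 1/32 + 16/32 + 1/32 + 4/32 + 1/32 + 2/32 = 25/32 = 0.78125.
Kraft's inequality requires Σ ≤ 1; here Σ = 0.78125 ≤ 1, so such a prefix code exists.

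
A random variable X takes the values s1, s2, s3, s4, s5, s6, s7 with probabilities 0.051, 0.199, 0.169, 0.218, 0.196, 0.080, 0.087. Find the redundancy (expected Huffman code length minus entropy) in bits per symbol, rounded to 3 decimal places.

0.060 bits

Entropy H = −Σ p log₂ p ≈ 2.6538 bits.
Huffman merges: 51/1000+2/25→131/1000; 87/1000+131/1000→109/500; 169/1000+49/250→73/200; 199/1000+109/500→417/1000; 109/500+73/200→583/1000; 417/1000+583/1000→1. L = 1357/500 ≈ 2.7140.
L − H = 2.7140 − 2.6538 = 0.060 bits.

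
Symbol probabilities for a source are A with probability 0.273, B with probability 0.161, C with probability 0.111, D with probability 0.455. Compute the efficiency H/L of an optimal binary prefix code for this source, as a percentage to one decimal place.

99.3%

Entropy H = −Σ p log₂ p ≈ 1.8045 bits.
Huffman merges: 111/1000+161/1000→34/125; 34/125+273/1000→109/200; 91/200+109/200→1. L = 1817/1000 ≈ 1.8170.
Efficiency = H/L = 1.8045/1.8170 = 99.3%.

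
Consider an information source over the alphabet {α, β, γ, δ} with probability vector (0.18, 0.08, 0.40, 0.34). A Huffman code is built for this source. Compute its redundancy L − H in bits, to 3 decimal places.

0.065 bits

Entropy H = −Σ p log₂ p ≈ 1.7948 bits.
Huffman merges: 2/25+9/50→13/50; 13/50+17/50→3/5; 2/5+3/5→1. L = 93/50 ≈ 1.8600.
L − H = 1.8600 − 1.7948 = 0.065 bits.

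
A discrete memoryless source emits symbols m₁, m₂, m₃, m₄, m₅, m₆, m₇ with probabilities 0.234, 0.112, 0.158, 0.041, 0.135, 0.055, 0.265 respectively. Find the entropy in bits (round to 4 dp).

H = −Σ pᵢ log₂ pᵢ.
−0.234·log₂(0.234) = 0.4903
−0.112·log₂(0.112) = 0.3537
−0.158·log₂(0.158) = 0.4206
−0.041·log₂(0.041) = 0.1889
−0.135·log₂(0.135) = 0.3900
−0.055·log₂(0.055) = 0.2301
−0.265·log₂(0.265) = 0.5077
Sum ≈ 2.5815 → 2.5815 bits.

2.5815 bits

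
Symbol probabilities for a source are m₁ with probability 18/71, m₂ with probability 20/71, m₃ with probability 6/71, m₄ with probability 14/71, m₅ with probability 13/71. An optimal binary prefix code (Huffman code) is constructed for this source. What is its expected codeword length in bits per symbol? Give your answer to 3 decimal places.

Repeatedly combine the two least-probable nodes; the expected code length is the sum of the merged weights.
merge 6/71 + 13/71 → 19/71
merge 14/71 + 18/71 → 32/71
merge 19/71 + 20/71 → 39/71
merge 32/71 + 39/71 → 1
L = 19/71 + 32/71 + 39/71 + 1 = 161/71 ≈ 2.268 bits/symbol.

2.268 bits/symbol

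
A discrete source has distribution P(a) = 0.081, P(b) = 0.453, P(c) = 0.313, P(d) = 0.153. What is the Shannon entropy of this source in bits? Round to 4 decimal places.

H = −Σ pᵢ log₂ pᵢ.
−0.081·log₂(0.081) = 0.2937
−0.453·log₂(0.453) = 0.5175
−0.313·log₂(0.313) = 0.5245
−0.153·log₂(0.153) = 0.4144
Sum ≈ 1.7501 → 1.7501 bits.

1.7501 bits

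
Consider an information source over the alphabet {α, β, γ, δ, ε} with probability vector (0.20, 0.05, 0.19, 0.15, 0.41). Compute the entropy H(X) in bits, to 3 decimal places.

H = −Σ pᵢ log₂ pᵢ.
−0.20·log₂(0.20) = 0.4644
−0.05·log₂(0.05) = 0.2161
−0.19·log₂(0.19) = 0.4552
−0.15·log₂(0.15) = 0.4105
−0.41·log₂(0.41) = 0.5274
Sum ≈ 2.0736 → 2.074 bits.

2.074 bits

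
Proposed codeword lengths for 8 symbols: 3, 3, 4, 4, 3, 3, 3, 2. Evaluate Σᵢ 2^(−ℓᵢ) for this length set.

1

With common denominator 2^4 = 16: Σ 2^(−ℓᵢ) = 2/16 + 2/16 + 1/16 + 1/16 + 2/16 + 2/16 + 2/16 + 4/16 = 16/16 = 1.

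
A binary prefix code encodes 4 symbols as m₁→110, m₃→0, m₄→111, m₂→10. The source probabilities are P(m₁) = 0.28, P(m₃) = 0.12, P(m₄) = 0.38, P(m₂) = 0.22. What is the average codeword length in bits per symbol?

2.54 bits/symbol

L̄ = Σ pᵢ·ℓᵢ = 0.28·3 + 0.12·1 + 0.38·3 + 0.22·2 = 2.54 bits/symbol.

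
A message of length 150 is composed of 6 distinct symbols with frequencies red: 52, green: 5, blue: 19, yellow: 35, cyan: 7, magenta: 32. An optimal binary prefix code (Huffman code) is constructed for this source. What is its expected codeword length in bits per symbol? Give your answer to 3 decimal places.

Probabilities are the counts divided by 150.
Repeatedly combine the two least-probable nodes; the expected code length is the sum of the merged weights.
merge 1/30 + 7/150 → 2/25
merge 2/25 + 19/150 → 31/150
merge 31/150 + 16/75 → 21/50
merge 7/30 + 26/75 → 29/50
merge 21/50 + 29/50 → 1
L = 2/25 + 31/150 + 21/50 + 29/50 + 1 = 343/150 ≈ 2.287 bits/symbol.

2.287 bits/symbol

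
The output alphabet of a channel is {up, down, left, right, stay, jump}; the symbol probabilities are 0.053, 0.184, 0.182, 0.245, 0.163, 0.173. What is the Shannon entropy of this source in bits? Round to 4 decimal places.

2.4829 bits

H = −Σ pᵢ log₂ pᵢ.
−0.053·log₂(0.053) = 0.2246
−0.184·log₂(0.184) = 0.4494
−0.182·log₂(0.182) = 0.4474
−0.245·log₂(0.245) = 0.4971
−0.163·log₂(0.163) = 0.4266
−0.173·log₂(0.173) = 0.4379
Sum ≈ 2.4829 → 2.4829 bits.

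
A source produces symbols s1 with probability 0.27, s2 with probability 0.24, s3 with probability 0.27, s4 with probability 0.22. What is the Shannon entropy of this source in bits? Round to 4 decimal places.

1.9948 bits

H = −Σ pᵢ log₂ pᵢ.
−0.27·log₂(0.27) = 0.5100
−0.24·log₂(0.24) = 0.4941
−0.27·log₂(0.27) = 0.5100
−0.22·log₂(0.22) = 0.4806
Sum ≈ 1.9948 → 1.9948 bits.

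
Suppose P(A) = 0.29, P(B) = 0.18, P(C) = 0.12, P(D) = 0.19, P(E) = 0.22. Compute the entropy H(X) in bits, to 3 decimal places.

2.266 bits

H = −Σ pᵢ log₂ pᵢ.
−0.29·log₂(0.29) = 0.5179
−0.18·log₂(0.18) = 0.4453
−0.12·log₂(0.12) = 0.3671
−0.19·log₂(0.19) = 0.4552
−0.22·log₂(0.22) = 0.4806
Sum ≈ 2.2661 → 2.266 bits.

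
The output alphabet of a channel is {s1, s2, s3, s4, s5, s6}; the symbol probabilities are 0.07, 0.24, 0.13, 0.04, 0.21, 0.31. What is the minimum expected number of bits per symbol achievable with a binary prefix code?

Repeatedly combine the two least-probable nodes; the expected code length is the sum of the merged weights.
merge 1/25 + 7/100 → 11/100
merge 11/100 + 13/100 → 6/25
merge 21/100 + 6/25 → 9/20
merge 6/25 + 31/100 → 11/20
merge 9/20 + 11/20 → 1
L = 11/100 + 6/25 + 9/20 + 11/20 + 1 = 47/20 = 2.35 bits/symbol.

2.35 bits/symbol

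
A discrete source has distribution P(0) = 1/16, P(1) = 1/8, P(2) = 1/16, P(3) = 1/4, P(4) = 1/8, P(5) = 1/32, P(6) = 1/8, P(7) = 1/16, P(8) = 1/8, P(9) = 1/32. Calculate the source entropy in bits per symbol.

Each probability is a power of 1/2, so log₂(1/p) is an integer.
H = Σ p·log₂(1/p) = 1/16·4 + 1/8·3 + 1/16·4 + 1/4·2 + 1/8·3 + 1/32·5 + 1/8·3 + 1/16·4 + 1/8·3 + 1/32·5 = 3.0625 bits.

3.0625 bits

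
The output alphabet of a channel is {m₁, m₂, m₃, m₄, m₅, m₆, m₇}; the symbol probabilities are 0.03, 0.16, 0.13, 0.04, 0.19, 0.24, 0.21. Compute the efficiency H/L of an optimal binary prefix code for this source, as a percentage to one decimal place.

97.9%

Entropy H = −Σ p log₂ p ≈ 2.5654 bits.
Huffman merges: 3/100+1/25→7/100; 7/100+13/100→1/5; 4/25+19/100→7/20; 1/5+21/100→41/100; 6/25+7/20→59/100; 41/100+59/100→1. L = 131/50 ≈ 2.6200.
Efficiency = H/L = 2.5654/2.6200 = 97.9%.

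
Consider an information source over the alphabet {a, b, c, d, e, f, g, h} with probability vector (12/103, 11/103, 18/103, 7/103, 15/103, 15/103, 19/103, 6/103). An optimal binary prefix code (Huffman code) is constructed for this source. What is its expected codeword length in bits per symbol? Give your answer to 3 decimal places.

2.942 bits/symbol

Repeatedly combine the two least-probable nodes; the expected code length is the sum of the merged weights.
merge 6/103 + 7/103 → 13/103
merge 11/103 + 12/103 → 23/103
merge 13/103 + 15/103 → 28/103
merge 15/103 + 18/103 → 33/103
merge 19/103 + 23/103 → 42/103
merge 28/103 + 33/103 → 61/103
merge 42/103 + 61/103 → 1
L = 13/103 + 23/103 + 28/103 + 33/103 + 42/103 + 61/103 + 1 = 303/103 ≈ 2.942 bits/symbol.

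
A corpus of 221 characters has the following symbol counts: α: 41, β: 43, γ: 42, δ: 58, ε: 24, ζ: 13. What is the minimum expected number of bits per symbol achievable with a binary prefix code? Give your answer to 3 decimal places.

2.520 bits/symbol

Probabilities are the counts divided by 221.
Repeatedly combine the two least-probable nodes; the expected code length is the sum of the merged weights.
merge 1/17 + 24/221 → 37/221
merge 37/221 + 41/221 → 6/17
merge 42/221 + 43/221 → 5/13
merge 58/221 + 6/17 → 8/13
merge 5/13 + 8/13 → 1
L = 37/221 + 6/17 + 5/13 + 8/13 + 1 = 557/221 ≈ 2.520 bits/symbol.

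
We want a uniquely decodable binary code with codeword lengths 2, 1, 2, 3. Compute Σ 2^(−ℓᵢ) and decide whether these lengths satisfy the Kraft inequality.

1.125; no

With common denominator 2^3 = 8: Σ 2^(−ℓᵢ) = 2/8 + 4/8 + 2/8 + 1/8 = 9/8 = 1.125.
Kraft's inequality requires Σ ≤ 1; here Σ = 1.125 > 1, so no such prefix code exists.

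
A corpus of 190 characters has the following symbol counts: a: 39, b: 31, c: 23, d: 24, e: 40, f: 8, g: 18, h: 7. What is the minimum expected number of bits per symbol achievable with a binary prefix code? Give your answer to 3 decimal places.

2.837 bits/symbol

Probabilities are the counts divided by 190.
Repeatedly combine the two least-probable nodes; the expected code length is the sum of the merged weights.
merge 7/190 + 4/95 → 3/38
merge 3/38 + 9/95 → 33/190
merge 23/190 + 12/95 → 47/190
merge 31/190 + 33/190 → 32/95
merge 39/190 + 4/19 → 79/190
merge 47/190 + 32/95 → 111/190
merge 79/190 + 111/190 → 1
L = 3/38 + 33/190 + 47/190 + 32/95 + 79/190 + 111/190 + 1 = 539/190 ≈ 2.837 bits/symbol.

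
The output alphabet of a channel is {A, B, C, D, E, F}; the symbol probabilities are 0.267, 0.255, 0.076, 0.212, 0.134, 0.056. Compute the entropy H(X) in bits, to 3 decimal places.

H = −Σ pᵢ log₂ pᵢ.
−0.267·log₂(0.267) = 0.5087
−0.255·log₂(0.255) = 0.5027
−0.076·log₂(0.076) = 0.2826
−0.212·log₂(0.212) = 0.4744
−0.134·log₂(0.134) = 0.3886
−0.056·log₂(0.056) = 0.2329
Sum ≈ 2.3898 → 2.390 bits.

2.390 bits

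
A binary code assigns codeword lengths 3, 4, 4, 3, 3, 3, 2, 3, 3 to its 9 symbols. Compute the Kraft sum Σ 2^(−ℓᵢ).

With common denominator 2^4 = 16: Σ 2^(−ℓᵢ) = 2/16 + 1/16 + 1/16 + 2/16 + 2/16 + 2/16 + 4/16 + 2/16 + 2/16 = 18/16 = 1.125.

1.125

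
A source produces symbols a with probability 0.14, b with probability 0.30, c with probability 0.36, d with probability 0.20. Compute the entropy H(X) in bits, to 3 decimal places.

1.913 bits

H = −Σ pᵢ log₂ pᵢ.
−0.14·log₂(0.14) = 0.3971
−0.30·log₂(0.30) = 0.5211
−0.36·log₂(0.36) = 0.5306
−0.20·log₂(0.20) = 0.4644
Sum ≈ 1.9132 → 1.913 bits.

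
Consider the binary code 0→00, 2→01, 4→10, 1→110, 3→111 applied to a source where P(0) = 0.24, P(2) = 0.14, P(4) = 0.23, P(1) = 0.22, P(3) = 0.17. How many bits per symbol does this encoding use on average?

2.39 bits/symbol

L̄ = Σ pᵢ·ℓᵢ = 0.24·2 + 0.14·2 + 0.23·2 + 0.22·3 + 0.17·3 = 2.39 bits/symbol.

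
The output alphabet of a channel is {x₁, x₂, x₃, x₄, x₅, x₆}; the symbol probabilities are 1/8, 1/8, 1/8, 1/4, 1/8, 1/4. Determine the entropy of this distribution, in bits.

2.5 bits

Each probability is a power of 1/2, so log₂(1/p) is an integer.
H = Σ p·log₂(1/p) = 1/8·3 + 1/8·3 + 1/8·3 + 1/4·2 + 1/8·3 + 1/4·2 = 2.5 bits.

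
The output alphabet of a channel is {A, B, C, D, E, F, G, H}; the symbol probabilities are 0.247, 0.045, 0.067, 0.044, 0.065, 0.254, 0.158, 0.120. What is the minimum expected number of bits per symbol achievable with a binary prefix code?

Repeatedly combine the two least-probable nodes; the expected code length is the sum of the merged weights.
merge 11/250 + 9/200 → 89/1000
merge 13/200 + 67/1000 → 33/250
merge 89/1000 + 3/25 → 209/1000
merge 33/250 + 79/500 → 29/100
merge 209/1000 + 247/1000 → 57/125
merge 127/500 + 29/100 → 68/125
merge 57/125 + 68/125 → 1
L = 89/1000 + 33/250 + 209/1000 + 29/100 + 57/125 + 68/125 + 1 = 68/25 = 2.72 bits/symbol.

2.72 bits/symbol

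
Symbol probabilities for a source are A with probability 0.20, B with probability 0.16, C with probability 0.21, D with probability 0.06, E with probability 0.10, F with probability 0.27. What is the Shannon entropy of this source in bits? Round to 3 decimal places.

2.446 bits

H = −Σ pᵢ log₂ pᵢ.
−0.20·log₂(0.20) = 0.4644
−0.16·log₂(0.16) = 0.4230
−0.21·log₂(0.21) = 0.4728
−0.06·log₂(0.06) = 0.2435
−0.10·log₂(0.10) = 0.3322
−0.27·log₂(0.27) = 0.5100
Sum ≈ 2.4460 → 2.446 bits.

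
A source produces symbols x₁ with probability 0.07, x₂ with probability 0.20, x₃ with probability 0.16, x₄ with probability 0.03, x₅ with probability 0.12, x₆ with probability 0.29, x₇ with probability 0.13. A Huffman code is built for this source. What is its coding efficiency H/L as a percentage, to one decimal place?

Entropy H = −Σ p log₂ p ≈ 2.5753 bits.
Huffman merges: 3/100+7/100→1/10; 1/10+3/25→11/50; 13/100+4/25→29/100; 1/5+11/50→21/50; 29/100+29/100→29/50; 21/50+29/50→1. L = 261/100 ≈ 2.6100.
Efficiency = H/L = 2.5753/2.6100 = 98.7%.

98.7%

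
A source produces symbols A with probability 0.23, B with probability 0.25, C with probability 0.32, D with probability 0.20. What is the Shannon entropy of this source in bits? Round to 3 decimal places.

H = −Σ pᵢ log₂ pᵢ.
−0.23·log₂(0.23) = 0.4877
−0.25·log₂(0.25) = 0.5000
−0.32·log₂(0.32) = 0.5260
−0.20·log₂(0.20) = 0.4644
Sum ≈ 1.9781 → 1.978 bits.

1.978 bits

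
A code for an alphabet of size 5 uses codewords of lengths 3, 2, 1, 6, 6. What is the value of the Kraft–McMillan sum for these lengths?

With common denominator 2^6 = 64: Σ 2^(−ℓᵢ) = 8/64 + 16/64 + 32/64 + 1/64 + 1/64 = 58/64 = 0.90625.

0.90625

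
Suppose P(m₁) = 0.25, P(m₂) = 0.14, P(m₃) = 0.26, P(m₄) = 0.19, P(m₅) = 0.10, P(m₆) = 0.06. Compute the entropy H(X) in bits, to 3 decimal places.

H = −Σ pᵢ log₂ pᵢ.
−0.25·log₂(0.25) = 0.5000
−0.14·log₂(0.14) = 0.3971
−0.26·log₂(0.26) = 0.5053
−0.19·log₂(0.19) = 0.4552
−0.10·log₂(0.10) = 0.3322
−0.06·log₂(0.06) = 0.2435
Sum ≈ 2.4334 → 2.433 bits.

2.433 bits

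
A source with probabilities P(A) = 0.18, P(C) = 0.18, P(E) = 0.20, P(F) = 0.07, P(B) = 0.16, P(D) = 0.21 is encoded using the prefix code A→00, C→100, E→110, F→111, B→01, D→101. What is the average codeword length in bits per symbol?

L̄ = Σ pᵢ·ℓᵢ = 0.18·2 + 0.18·3 + 0.20·3 + 0.07·3 + 0.16·2 + 0.21·3 = 2.66 bits/symbol.

2.66 bits/symbol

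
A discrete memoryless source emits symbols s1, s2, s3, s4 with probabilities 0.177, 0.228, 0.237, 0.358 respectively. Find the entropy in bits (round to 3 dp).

H = −Σ pᵢ log₂ pᵢ.
−0.177·log₂(0.177) = 0.4422
−0.228·log₂(0.228) = 0.4863
−0.237·log₂(0.237) = 0.4923
−0.358·log₂(0.358) = 0.5305
Sum ≈ 1.9513 → 1.951 bits.

1.951 bits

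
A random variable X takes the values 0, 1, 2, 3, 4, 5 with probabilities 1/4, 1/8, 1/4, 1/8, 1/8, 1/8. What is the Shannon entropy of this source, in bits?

Each probability is a power of 1/2, so log₂(1/p) is an integer.
H = Σ p·log₂(1/p) = 1/4·2 + 1/8·3 + 1/4·2 + 1/8·3 + 1/8·3 + 1/8·3 = 2.5 bits.

2.5 bits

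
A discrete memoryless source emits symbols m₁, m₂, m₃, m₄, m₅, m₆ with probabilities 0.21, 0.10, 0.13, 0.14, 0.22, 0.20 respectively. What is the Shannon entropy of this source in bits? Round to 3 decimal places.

H = −Σ pᵢ log₂ pᵢ.
−0.21·log₂(0.21) = 0.4728
−0.10·log₂(0.10) = 0.3322
−0.13·log₂(0.13) = 0.3826
−0.14·log₂(0.14) = 0.3971
−0.22·log₂(0.22) = 0.4806
−0.20·log₂(0.20) = 0.4644
Sum ≈ 2.5297 → 2.530 bits.

2.530 bits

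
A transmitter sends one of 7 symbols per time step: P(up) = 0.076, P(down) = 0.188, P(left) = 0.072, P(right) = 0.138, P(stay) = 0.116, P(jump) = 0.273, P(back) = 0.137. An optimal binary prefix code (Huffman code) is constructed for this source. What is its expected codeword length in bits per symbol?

Repeatedly combine the two least-probable nodes; the expected code length is the sum of the merged weights.
merge 9/125 + 19/250 → 37/250
merge 29/250 + 137/1000 → 253/1000
merge 69/500 + 37/250 → 143/500
merge 47/250 + 253/1000 → 441/1000
merge 273/1000 + 143/500 → 559/1000
merge 441/1000 + 559/1000 → 1
L = 37/250 + 253/1000 + 143/500 + 441/1000 + 559/1000 + 1 = 2687/1000 = 2.687 bits/symbol.

2.687 bits/symbol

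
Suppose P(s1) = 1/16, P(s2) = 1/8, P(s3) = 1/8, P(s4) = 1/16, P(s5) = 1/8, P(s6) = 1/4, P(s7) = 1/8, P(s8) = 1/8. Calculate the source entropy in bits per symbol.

2.875 bits

Each probability is a power of 1/2, so log₂(1/p) is an integer.
H = Σ p·log₂(1/p) = 1/16·4 + 1/8·3 + 1/8·3 + 1/16·4 + 1/8·3 + 1/4·2 + 1/8·3 + 1/8·3 = 2.875 bits.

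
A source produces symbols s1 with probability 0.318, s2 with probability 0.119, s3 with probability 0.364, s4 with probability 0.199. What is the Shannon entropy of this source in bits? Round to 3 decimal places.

1.885 bits

H = −Σ pᵢ log₂ pᵢ.
−0.318·log₂(0.318) = 0.5256
−0.119·log₂(0.119) = 0.3654
−0.364·log₂(0.364) = 0.5307
−0.199·log₂(0.199) = 0.4635
Sum ≈ 1.8853 → 1.885 bits.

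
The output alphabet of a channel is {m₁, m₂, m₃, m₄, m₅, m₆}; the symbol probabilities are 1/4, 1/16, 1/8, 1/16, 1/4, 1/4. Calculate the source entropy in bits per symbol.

Each probability is a power of 1/2, so log₂(1/p) is an integer.
H = Σ p·log₂(1/p) = 1/4·2 + 1/16·4 + 1/8·3 + 1/16·4 + 1/4·2 + 1/4·2 = 2.375 bits.

2.375 bits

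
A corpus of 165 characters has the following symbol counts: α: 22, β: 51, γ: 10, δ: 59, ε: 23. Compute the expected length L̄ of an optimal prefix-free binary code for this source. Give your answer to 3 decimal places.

2.170 bits/symbol

Probabilities are the counts divided by 165.
Repeatedly combine the two least-probable nodes; the expected code length is the sum of the merged weights.
merge 2/33 + 2/15 → 32/165
merge 23/165 + 32/165 → 1/3
merge 17/55 + 1/3 → 106/165
merge 59/165 + 106/165 → 1
L = 32/165 + 1/3 + 106/165 + 1 = 358/165 ≈ 2.170 bits/symbol.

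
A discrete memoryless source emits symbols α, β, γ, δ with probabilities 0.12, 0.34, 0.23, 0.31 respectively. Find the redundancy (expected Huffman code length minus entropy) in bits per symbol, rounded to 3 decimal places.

0.092 bits

Entropy H = −Σ p log₂ p ≈ 1.9077 bits.
Huffman merges: 3/25+23/100→7/20; 31/100+17/50→13/20; 7/20+13/20→1. L = 2 ≈ 2.0000.
L − H = 2.0000 − 1.9077 = 0.092 bits.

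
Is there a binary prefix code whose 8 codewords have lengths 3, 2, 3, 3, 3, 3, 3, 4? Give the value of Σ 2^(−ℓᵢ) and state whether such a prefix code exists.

1.0625; no

With common denominator 2^4 = 16: Σ 2^(−ℓᵢ) = 2/16 + 4/16 + 2/16 + 2/16 + 2/16 + 2/16 + 2/16 + 1/16 = 17/16 = 1.0625.
Kraft's inequality requires Σ ≤ 1; here Σ = 1.0625 > 1, so no such prefix code exists.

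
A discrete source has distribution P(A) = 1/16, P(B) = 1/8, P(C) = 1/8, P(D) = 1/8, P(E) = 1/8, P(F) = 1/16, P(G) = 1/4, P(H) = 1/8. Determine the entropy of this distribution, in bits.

2.875 bits

Each probability is a power of 1/2, so log₂(1/p) is an integer.
H = Σ p·log₂(1/p) = 1/16·4 + 1/8·3 + 1/8·3 + 1/8·3 + 1/8·3 + 1/16·4 + 1/4·2 + 1/8·3 = 2.875 bits.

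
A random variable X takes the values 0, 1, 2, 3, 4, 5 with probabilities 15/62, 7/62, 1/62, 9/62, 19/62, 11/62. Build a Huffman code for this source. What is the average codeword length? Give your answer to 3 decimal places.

2.403 bits/symbol

Repeatedly combine the two least-probable nodes; the expected code length is the sum of the merged weights.
merge 1/62 + 7/62 → 4/31
merge 4/31 + 9/62 → 17/62
merge 11/62 + 15/62 → 13/31
merge 17/62 + 19/62 → 18/31
merge 13/31 + 18/31 → 1
L = 4/31 + 17/62 + 13/31 + 18/31 + 1 = 149/62 ≈ 2.403 bits/symbol.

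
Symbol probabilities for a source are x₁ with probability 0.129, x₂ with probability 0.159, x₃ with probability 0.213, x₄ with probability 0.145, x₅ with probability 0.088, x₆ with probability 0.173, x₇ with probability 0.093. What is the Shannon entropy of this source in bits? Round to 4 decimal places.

2.7472 bits

H = −Σ pᵢ log₂ pᵢ.
−0.129·log₂(0.129) = 0.3811
−0.159·log₂(0.159) = 0.4218
−0.213·log₂(0.213) = 0.4752
−0.145·log₂(0.145) = 0.4040
−0.088·log₂(0.088) = 0.3086
−0.173·log₂(0.173) = 0.4379
−0.093·log₂(0.093) = 0.3187
Sum ≈ 2.7472 → 2.7472 bits.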